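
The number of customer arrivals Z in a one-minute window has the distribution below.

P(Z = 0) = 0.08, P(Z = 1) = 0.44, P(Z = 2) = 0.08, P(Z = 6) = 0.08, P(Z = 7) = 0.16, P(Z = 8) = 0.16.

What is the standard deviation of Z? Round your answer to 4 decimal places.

3.0999

E[Z] = (0)(0.08) + (1)(0.44) + (2)(0.08) + (6)(0.08) + (7)(0.16) + (8)(0.16) = 3.48
E[Z²] = (0)²(0.08) + (1)²(0.44) + (2)²(0.08) + (6)²(0.08) + (7)²(0.16) + (8)²(0.16) = 21.72
var(Z) = E[Z²] − (E[Z])² = 21.72 − (3.48)² = 9.6096
SD(Z) = √9.6096 ≈ 3.0999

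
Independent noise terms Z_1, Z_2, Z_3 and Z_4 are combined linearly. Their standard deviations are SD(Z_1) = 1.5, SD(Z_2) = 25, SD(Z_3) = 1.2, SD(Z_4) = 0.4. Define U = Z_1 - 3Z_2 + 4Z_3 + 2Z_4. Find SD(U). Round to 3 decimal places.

V(Z_1) = 2.25, V(Z_2) = 625, V(Z_3) = 1.44, V(Z_4) = 0.16
By independence, V(U) = (1)²V(Z_1) + (-3)²V(Z_2) + (4)²V(Z_3) + (2)²V(Z_4)
= (1)²·2.25 + (-3)²·625 + (4)²·1.44 + (2)²·0.16 = 5650.93
SD(U) = √5650.93 ≈ 75.173

75.173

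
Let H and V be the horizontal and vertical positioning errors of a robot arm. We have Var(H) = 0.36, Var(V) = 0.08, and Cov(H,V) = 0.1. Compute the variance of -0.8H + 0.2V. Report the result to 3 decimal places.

Var(-0.8H + 0.2V) = (-0.8)²·Var(H) + (0.2)²·Var(V) + 2·(-0.8)·(0.2)·Cov(H,V)
= 0.64·0.36 + 0.04·0.08 + -0.32·0.1 = 0.2016

0.202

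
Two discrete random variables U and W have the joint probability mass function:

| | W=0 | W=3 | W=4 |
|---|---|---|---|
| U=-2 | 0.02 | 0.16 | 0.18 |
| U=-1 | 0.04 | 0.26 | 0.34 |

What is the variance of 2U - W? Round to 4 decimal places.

E[U] = -1.36,  E[W] = 3.34,  E[UW] = -4.54
Var(U) = 2.08 − (-1.36)² = 0.2304;  Var(W) = 12.1 − (3.34)² = 0.9444
Cov(U,W) = -4.54 − (-1.36)(3.34) = 0.0024
Var(2U - W) = (2)²·0.2304 + (-1)²·0.9444 + 2·(2)·(-1)·0.0024 = 1.8564

1.8564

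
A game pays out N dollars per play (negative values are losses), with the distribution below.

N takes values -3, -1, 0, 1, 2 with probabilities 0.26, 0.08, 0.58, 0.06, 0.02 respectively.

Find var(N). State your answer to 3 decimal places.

1.982

E[N] = (-3)(0.26) + (-1)(0.08) + (0)(0.58) + (1)(0.06) + (2)(0.02) = -0.76
E[N²] = (-3)²(0.26) + (-1)²(0.08) + (0)²(0.58) + (1)²(0.06) + (2)²(0.02) = 2.56
var(N) = E[N²] − (E[N])² = 2.56 − (-0.76)² = 1.9824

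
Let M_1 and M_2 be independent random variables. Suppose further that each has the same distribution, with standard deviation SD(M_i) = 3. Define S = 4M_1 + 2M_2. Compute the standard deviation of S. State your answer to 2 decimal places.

Var(M_i) = (3)² = 9
By independence, Var(S) = (4)²Var(M_1) + (2)²Var(M_2)
= (4)²·9 + (2)²·9 = 180
SD(S) = √180 ≈ 13.42

13.42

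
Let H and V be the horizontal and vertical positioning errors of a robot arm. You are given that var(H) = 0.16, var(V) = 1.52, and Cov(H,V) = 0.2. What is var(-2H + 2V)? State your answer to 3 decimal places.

var(-2H + 2V) = (-2)²·var(H) + (2)²·var(V) + 2·(-2)·(2)·Cov(H,V)
= 4·0.16 + 4·1.52 + -8·0.2 = 5.12

5.120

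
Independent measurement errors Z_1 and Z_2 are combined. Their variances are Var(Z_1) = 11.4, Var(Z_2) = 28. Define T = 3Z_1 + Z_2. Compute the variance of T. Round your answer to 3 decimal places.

130.600

By independence, Var(T) = (3)²Var(Z_1) + (1)²Var(Z_2)
= (3)²·11.4 + (1)²·28 = 130.6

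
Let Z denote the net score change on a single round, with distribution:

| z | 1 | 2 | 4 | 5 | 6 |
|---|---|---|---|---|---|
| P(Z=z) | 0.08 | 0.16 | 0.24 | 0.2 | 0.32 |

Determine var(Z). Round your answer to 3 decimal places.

2.762

E[Z] = (1)(0.08) + (2)(0.16) + (4)(0.24) + (5)(0.2) + (6)(0.32) = 4.28
E[Z²] = (1)²(0.08) + (2)²(0.16) + (4)²(0.24) + (5)²(0.2) + (6)²(0.32) = 21.08
var(Z) = E[Z²] − (E[Z])² = 21.08 − (4.28)² = 2.7616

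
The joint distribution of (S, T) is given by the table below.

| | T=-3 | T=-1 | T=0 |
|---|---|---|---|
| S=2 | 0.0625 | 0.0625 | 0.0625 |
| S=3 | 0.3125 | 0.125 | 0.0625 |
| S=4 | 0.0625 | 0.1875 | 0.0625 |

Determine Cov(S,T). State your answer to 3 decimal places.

E[S] = 3.125,  E[T] = -1.6875
E[ST] = -5.1875
Cov(S,T) = E[ST] − E[S]E[T] = -5.1875 − (3.125)(-1.6875) = 0.0859375

0.086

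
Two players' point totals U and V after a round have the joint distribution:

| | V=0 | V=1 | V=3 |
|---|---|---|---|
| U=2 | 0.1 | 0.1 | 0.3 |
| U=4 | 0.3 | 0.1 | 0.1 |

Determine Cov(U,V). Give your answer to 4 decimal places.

E[U] = 3,  E[V] = 1.4
E[UV] = 3.6
Cov(U,V) = E[UV] − E[U]E[V] = 3.6 − (3)(1.4) = -0.6

-0.6000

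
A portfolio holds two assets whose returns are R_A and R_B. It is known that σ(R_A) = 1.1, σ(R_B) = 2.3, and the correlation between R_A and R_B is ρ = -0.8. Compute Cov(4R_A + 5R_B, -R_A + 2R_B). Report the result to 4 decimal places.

41.9880

var(R_A) = (1.1)² = 1.21;  var(R_B) = (2.3)² = 5.29
Cov(R_A,R_B) = ρ·σ(R_A)·σ(R_B) = -0.8·1.1·2.3 = -2.024
Cov(4R_A + 5R_B, -R_A + 2R_B) = (4)(-1)var(R_A) + (5)(2)var(R_B) + [(4)(2) + (5)(-1)]Cov(R_A,R_B)
= -4·1.21 + 10·5.29 + 3·-2.024 = 41.988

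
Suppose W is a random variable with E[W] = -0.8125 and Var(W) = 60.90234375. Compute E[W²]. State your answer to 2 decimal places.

61.56

E[W²] = Var(W) + (E[W])² = 60.90234375 + (-0.8125)² = 61.5625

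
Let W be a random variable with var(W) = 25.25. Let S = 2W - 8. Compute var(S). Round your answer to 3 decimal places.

101.000

var(2W - 8) = (2)²·var(W) = 4·25.25 = 101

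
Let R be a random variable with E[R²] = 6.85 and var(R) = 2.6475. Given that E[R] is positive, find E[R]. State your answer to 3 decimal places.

2.050

(E[R])² = E[R²] − var(R) = 6.85 − 2.6475 = 4.2025
E[R] = √4.2025 = 2.05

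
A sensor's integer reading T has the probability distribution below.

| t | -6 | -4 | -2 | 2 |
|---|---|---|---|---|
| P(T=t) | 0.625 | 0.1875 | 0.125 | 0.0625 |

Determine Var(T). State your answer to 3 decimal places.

4.859

E[T] = (-6)(0.625) + (-4)(0.1875) + (-2)(0.125) + (2)(0.0625) = -4.625
E[T²] = (-6)²(0.625) + (-4)²(0.1875) + (-2)²(0.125) + (2)²(0.0625) = 26.25
Var(T) = E[T²] − (E[T])² = 26.25 − (-4.625)² = 4.859375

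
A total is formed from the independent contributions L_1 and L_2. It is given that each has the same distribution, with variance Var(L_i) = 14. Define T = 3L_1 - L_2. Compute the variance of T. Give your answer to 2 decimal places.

By independence, Var(T) = (3)²Var(L_1) + (-1)²Var(L_2)
= (3)²·14 + (-1)²·14 = 140

140.00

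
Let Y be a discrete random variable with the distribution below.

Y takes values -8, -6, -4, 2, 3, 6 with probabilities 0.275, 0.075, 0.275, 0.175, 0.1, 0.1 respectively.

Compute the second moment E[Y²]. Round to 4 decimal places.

29.9000

E[Y²] = (-8)²(0.275) + (-6)²(0.075) + (-4)²(0.275) + (2)²(0.175) + (3)²(0.1) + (6)²(0.1) = 29.9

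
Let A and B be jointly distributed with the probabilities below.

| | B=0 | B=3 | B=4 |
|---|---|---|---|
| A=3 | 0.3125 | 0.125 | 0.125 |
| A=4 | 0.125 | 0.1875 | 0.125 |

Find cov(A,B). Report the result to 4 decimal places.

0.2148

E[A] = 3.4375,  E[B] = 1.9375
E[AB] = 6.875
cov(A,B) = E[AB] − E[A]E[B] = 6.875 − (3.4375)(1.9375) = 0.21484375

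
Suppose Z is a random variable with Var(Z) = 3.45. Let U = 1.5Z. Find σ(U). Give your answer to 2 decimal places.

Var(1.5Z) = (1.5)²·3.45 = 7.7625
σ(U) = √7.7625 ≈ 2.79

2.79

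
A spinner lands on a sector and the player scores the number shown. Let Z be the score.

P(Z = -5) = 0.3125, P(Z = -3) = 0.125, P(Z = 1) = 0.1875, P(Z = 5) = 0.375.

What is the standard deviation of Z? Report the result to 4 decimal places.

E[Z] = (-5)(0.3125) + (-3)(0.125) + (1)(0.1875) + (5)(0.375) = 0.125
E[Z²] = (-5)²(0.3125) + (-3)²(0.125) + (1)²(0.1875) + (5)²(0.375) = 18.5
Var(Z) = E[Z²] − (E[Z])² = 18.5 − (0.125)² = 18.484375
SD(Z) = √18.484375 ≈ 4.2993

4.2993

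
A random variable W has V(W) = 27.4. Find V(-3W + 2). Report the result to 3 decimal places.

V(-3W + 2) = (-3)²·V(W) = 9·27.4 = 246.6

246.600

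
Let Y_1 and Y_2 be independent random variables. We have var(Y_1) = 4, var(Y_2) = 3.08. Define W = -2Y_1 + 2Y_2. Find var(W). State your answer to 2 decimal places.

By independence, var(W) = (-2)²var(Y_1) + (2)²var(Y_2)
= (-2)²·4 + (2)²·3.08 = 28.32

28.32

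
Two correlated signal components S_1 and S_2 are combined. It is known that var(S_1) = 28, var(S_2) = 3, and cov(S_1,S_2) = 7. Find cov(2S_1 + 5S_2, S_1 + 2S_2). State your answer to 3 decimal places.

cov(2S_1 + 5S_2, S_1 + 2S_2) = (2)(1)var(S_1) + (5)(2)var(S_2) + [(2)(2) + (5)(1)]cov(S_1,S_2)
= 2·28 + 10·3 + 9·7 = 149

149.000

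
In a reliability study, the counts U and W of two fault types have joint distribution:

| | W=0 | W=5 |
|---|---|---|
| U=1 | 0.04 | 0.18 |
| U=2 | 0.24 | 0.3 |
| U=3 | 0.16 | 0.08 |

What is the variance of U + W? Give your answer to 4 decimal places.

E[U] = 2.02,  E[W] = 2.8,  E[UW] = 5.1
V(U) = 4.54 − (2.02)² = 0.4596;  V(W) = 14 − (2.8)² = 6.16
Cov(U,W) = 5.1 − (2.02)(2.8) = -0.556
V(U + W) = (1)²·0.4596 + (1)²·6.16 + 2·(1)·(1)·-0.556 = 5.5076

5.5076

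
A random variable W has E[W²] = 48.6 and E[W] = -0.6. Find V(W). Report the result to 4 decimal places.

V(W) = 48.6 − (-0.6)² = 48.24

48.2400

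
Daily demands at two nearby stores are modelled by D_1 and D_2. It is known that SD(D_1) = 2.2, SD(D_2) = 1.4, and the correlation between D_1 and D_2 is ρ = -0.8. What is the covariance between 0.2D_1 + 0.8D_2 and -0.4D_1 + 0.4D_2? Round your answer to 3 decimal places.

Var(D_1) = (2.2)² = 4.84;  Var(D_2) = (1.4)² = 1.96
cov(D_1,D_2) = ρ·SD(D_1)·SD(D_2) = -0.8·2.2·1.4 = -2.464
cov(0.2D_1 + 0.8D_2, -0.4D_1 + 0.4D_2) = (0.2)(-0.4)Var(D_1) + (0.8)(0.4)Var(D_2) + [(0.2)(0.4) + (0.8)(-0.4)]cov(D_1,D_2)
= -0.08·4.84 + 0.32·1.96 + -0.24·-2.464 = 0.83136

0.831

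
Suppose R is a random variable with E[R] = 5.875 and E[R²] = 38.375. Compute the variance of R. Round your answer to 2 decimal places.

Var(R) = 38.375 − (5.875)² = 3.859375

3.86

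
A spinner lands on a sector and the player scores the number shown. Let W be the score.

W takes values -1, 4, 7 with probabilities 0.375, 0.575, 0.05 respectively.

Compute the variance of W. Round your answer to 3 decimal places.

E[W] = (-1)(0.375) + (4)(0.575) + (7)(0.05) = 2.275
E[W²] = (-1)²(0.375) + (4)²(0.575) + (7)²(0.05) = 12.025
var(W) = E[W²] − (E[W])² = 12.025 − (2.275)² = 6.849375

6.849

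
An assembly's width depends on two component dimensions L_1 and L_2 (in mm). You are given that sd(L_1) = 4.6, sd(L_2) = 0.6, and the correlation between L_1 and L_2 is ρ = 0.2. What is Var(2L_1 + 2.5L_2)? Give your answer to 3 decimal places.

Var(L_1) = (4.6)² = 21.16;  Var(L_2) = (0.6)² = 0.36
Cov(L_1,L_2) = ρ·sd(L_1)·sd(L_2) = 0.2·4.6·0.6 = 0.552
Var(2L_1 + 2.5L_2) = (2)²·Var(L_1) + (2.5)²·Var(L_2) + 2·(2)·(2.5)·Cov(L_1,L_2)
= 4·21.16 + 6.25·0.36 + 10·0.552 = 92.41

92.410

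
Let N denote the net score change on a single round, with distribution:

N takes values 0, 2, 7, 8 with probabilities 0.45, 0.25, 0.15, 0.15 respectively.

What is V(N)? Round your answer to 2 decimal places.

10.39

E[N] = (0)(0.45) + (2)(0.25) + (7)(0.15) + (8)(0.15) = 2.75
E[N²] = (0)²(0.45) + (2)²(0.25) + (7)²(0.15) + (8)²(0.15) = 17.95
V(N) = E[N²] − (E[N])² = 17.95 − (2.75)² = 10.3875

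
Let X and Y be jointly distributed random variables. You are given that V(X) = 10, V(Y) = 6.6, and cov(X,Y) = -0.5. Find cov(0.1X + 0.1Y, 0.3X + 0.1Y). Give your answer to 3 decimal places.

cov(0.1X + 0.1Y, 0.3X + 0.1Y) = (0.1)(0.3)V(X) + (0.1)(0.1)V(Y) + [(0.1)(0.1) + (0.1)(0.3)]cov(X,Y)
= 0.03·10 + 0.01·6.6 + 0.04·-0.5 = 0.346

0.346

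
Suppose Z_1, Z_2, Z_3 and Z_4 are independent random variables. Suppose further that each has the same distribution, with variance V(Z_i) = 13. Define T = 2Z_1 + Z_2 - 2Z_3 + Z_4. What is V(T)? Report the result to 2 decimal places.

130.00

By independence, V(T) = (2)²V(Z_1) + (1)²V(Z_2) + (-2)²V(Z_3) + (1)²V(Z_4)
= (2)²·13 + (1)²·13 + (-2)²·13 + (1)²·13 = 130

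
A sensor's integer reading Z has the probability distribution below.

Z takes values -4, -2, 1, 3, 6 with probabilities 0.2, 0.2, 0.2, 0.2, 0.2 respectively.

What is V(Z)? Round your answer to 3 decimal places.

E[Z] = (-4)(0.2) + (-2)(0.2) + (1)(0.2) + (3)(0.2) + (6)(0.2) = 0.8
E[Z²] = (-4)²(0.2) + (-2)²(0.2) + (1)²(0.2) + (3)²(0.2) + (6)²(0.2) = 13.2
V(Z) = E[Z²] − (E[Z])² = 13.2 − (0.8)² = 12.56

12.560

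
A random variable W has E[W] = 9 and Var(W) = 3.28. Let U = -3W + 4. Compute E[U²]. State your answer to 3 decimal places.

E[-3W + 4] = -3·9 + 4 = -23
Var(-3W + 4) = (-3)²·3.28 = 29.52
E[U²] = Var(U) + (E[U])² = 29.52 + (-23)² = 558.52

558.520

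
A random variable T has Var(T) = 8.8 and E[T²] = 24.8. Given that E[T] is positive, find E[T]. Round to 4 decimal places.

4.0000

(E[T])² = E[T²] − Var(T) = 24.8 − 8.8 = 16
E[T] = √16 = 4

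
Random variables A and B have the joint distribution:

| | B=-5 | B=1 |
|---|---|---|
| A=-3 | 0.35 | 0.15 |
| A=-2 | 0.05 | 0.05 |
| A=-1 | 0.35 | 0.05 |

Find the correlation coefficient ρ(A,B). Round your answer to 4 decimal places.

-0.1836

E[A] = -2.1,  E[B] = -3.5
E[AB] = 6.9
Cov(A,B) = E[AB] − E[A]E[B] = 6.9 − (-2.1)(-3.5) = -0.45
V(A) = 0.89,  V(B) = 6.75
ρ = -0.45 / √(0.89·6.75) ≈ -0.1836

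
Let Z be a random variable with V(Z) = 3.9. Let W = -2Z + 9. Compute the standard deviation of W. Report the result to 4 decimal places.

V(-2Z + 9) = (-2)²·3.9 = 15.6
SD(W) = √15.6 ≈ 3.9497

3.9497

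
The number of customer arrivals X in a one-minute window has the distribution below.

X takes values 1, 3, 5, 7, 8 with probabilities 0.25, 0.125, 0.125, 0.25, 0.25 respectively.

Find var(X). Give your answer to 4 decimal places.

7.7500

E[X] = (1)(0.25) + (3)(0.125) + (5)(0.125) + (7)(0.25) + (8)(0.25) = 5
E[X²] = (1)²(0.25) + (3)²(0.125) + (5)²(0.125) + (7)²(0.25) + (8)²(0.25) = 32.75
var(X) = E[X²] − (E[X])² = 32.75 − (5)² = 7.75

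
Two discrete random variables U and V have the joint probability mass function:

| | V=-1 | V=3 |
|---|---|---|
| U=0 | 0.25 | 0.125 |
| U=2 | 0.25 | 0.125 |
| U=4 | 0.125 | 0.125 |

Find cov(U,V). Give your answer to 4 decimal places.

E[U] = 1.75,  E[V] = 0.5
E[UV] = 1.25
cov(U,V) = E[UV] − E[U]E[V] = 1.25 − (1.75)(0.5) = 0.375

0.3750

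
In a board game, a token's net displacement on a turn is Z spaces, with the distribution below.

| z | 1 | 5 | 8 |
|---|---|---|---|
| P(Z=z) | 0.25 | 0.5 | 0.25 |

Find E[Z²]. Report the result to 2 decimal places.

28.75

E[Z²] = (1)²(0.25) + (5)²(0.5) + (8)²(0.25) = 28.75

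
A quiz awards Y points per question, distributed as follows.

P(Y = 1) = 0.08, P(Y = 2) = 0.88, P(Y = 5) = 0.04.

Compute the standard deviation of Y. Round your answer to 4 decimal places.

E[Y] = (1)(0.08) + (2)(0.88) + (5)(0.04) = 2.04
E[Y²] = (1)²(0.08) + (2)²(0.88) + (5)²(0.04) = 4.6
Var(Y) = E[Y²] − (E[Y])² = 4.6 − (2.04)² = 0.4384
sd(Y) = √0.4384 ≈ 0.6621

0.6621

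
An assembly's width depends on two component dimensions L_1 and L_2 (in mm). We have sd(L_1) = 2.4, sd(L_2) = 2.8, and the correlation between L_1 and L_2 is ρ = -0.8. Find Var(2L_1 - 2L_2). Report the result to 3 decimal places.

97.408

Var(L_1) = (2.4)² = 5.76;  Var(L_2) = (2.8)² = 7.84
Cov(L_1,L_2) = ρ·sd(L_1)·sd(L_2) = -0.8·2.4·2.8 = -5.376
Var(2L_1 - 2L_2) = (2)²·Var(L_1) + (-2)²·Var(L_2) + 2·(2)·(-2)·Cov(L_1,L_2)
= 4·5.76 + 4·7.84 + -8·-5.376 = 97.408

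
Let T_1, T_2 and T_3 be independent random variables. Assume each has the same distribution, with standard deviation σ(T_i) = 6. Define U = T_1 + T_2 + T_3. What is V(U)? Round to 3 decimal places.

108.000

V(T_i) = (6)² = 36
By independence, V(U) = (1)²V(T_1) + (1)²V(T_2) + (1)²V(T_3)
= (1)²·36 + (1)²·36 + (1)²·36 = 108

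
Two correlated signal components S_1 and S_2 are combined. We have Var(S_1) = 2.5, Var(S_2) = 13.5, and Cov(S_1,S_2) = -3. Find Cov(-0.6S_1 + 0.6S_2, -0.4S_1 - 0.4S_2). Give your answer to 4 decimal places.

-2.6400

Cov(-0.6S_1 + 0.6S_2, -0.4S_1 - 0.4S_2) = (-0.6)(-0.4)Var(S_1) + (0.6)(-0.4)Var(S_2) + [(-0.6)(-0.4) + (0.6)(-0.4)]Cov(S_1,S_2)
= 0.24·2.5 + -0.24·13.5 + 0·-3 = -2.64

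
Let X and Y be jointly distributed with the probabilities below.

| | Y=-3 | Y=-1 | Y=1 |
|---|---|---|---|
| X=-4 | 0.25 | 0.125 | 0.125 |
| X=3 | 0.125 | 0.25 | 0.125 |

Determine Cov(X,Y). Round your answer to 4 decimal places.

E[X] = -0.5,  E[Y] = -1.25
E[XY] = 1.5
Cov(X,Y) = E[XY] − E[X]E[Y] = 1.5 − (-0.5)(-1.25) = 0.875

0.8750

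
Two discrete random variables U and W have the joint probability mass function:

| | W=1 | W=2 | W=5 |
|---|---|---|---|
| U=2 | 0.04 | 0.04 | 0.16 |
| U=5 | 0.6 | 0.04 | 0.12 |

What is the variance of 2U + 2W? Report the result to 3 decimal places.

E[U] = 4.28,  E[W] = 2.2,  E[UW] = 8.24
Var(U) = 19.96 − (4.28)² = 1.6416;  Var(W) = 7.96 − (2.2)² = 3.12
Cov(U,W) = 8.24 − (4.28)(2.2) = -1.176
Var(2U + 2W) = (2)²·1.6416 + (2)²·3.12 + 2·(2)·(2)·-1.176 = 9.6384

9.638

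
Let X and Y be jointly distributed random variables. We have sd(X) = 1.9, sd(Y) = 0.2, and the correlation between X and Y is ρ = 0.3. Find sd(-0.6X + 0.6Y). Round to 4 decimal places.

V(X) = (1.9)² = 3.61;  V(Y) = (0.2)² = 0.04
Cov(X,Y) = ρ·sd(X)·sd(Y) = 0.3·1.9·0.2 = 0.114
V(-0.6X + 0.6Y) = (-0.6)²·V(X) + (0.6)²·V(Y) + 2·(-0.6)·(0.6)·Cov(X,Y)
= 0.36·3.61 + 0.36·0.04 + -0.72·0.114 = 1.23192
sd(-0.6X + 0.6Y) = √1.23192 ≈ 1.1099

1.1099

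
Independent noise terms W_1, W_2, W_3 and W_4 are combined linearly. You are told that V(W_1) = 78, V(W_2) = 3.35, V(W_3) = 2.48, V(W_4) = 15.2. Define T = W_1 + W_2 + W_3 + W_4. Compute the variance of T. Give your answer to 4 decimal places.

By independence, V(T) = (1)²V(W_1) + (1)²V(W_2) + (1)²V(W_3) + (1)²V(W_4)
= (1)²·78 + (1)²·3.35 + (1)²·2.48 + (1)²·15.2 = 99.03

99.0300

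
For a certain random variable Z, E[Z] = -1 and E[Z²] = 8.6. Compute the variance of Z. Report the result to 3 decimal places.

Var(Z) = 8.6 − (-1)² = 7.6

7.600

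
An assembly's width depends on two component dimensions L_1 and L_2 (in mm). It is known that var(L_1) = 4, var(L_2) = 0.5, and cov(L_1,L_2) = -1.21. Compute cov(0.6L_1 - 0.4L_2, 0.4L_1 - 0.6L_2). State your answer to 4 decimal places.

cov(0.6L_1 - 0.4L_2, 0.4L_1 - 0.6L_2) = (0.6)(0.4)var(L_1) + (-0.4)(-0.6)var(L_2) + [(0.6)(-0.6) + (-0.4)(0.4)]cov(L_1,L_2)
= 0.24·4 + 0.24·0.5 + -0.52·-1.21 = 1.7092

1.7092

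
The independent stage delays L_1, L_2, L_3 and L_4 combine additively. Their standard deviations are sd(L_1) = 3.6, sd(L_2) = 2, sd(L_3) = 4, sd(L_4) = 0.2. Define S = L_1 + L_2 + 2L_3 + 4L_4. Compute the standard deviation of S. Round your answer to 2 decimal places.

Var(L_1) = 12.96, Var(L_2) = 4, Var(L_3) = 16, Var(L_4) = 0.04
By independence, Var(S) = (1)²Var(L_1) + (1)²Var(L_2) + (2)²Var(L_3) + (4)²Var(L_4)
= (1)²·12.96 + (1)²·4 + (2)²·16 + (4)²·0.04 = 81.6
sd(S) = √81.6 ≈ 9.03

9.03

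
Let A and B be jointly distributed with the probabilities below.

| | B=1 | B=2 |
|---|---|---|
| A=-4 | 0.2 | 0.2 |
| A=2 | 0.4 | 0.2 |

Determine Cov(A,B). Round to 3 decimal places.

E[A] = -0.4,  E[B] = 1.4
E[AB] = -0.8
Cov(A,B) = E[AB] − E[A]E[B] = -0.8 − (-0.4)(1.4) = -0.24

-0.240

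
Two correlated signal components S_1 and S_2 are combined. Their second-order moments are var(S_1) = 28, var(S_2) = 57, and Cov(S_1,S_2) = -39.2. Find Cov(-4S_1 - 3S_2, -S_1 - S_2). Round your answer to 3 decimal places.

Cov(-4S_1 - 3S_2, -S_1 - S_2) = (-4)(-1)var(S_1) + (-3)(-1)var(S_2) + [(-4)(-1) + (-3)(-1)]Cov(S_1,S_2)
= 4·28 + 3·57 + 7·-39.2 = 8.6

8.600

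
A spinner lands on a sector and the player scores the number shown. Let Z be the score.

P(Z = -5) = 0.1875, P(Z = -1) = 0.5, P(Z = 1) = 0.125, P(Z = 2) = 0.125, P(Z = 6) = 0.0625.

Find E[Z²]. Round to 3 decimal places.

E[Z²] = (-5)²(0.1875) + (-1)²(0.5) + (1)²(0.125) + (2)²(0.125) + (6)²(0.0625) = 8.0625

8.063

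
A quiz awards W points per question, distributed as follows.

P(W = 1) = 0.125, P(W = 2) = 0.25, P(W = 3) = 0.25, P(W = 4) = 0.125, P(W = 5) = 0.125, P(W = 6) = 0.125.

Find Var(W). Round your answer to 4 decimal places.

2.4375

E[W] = (1)(0.125) + (2)(0.25) + (3)(0.25) + (4)(0.125) + (5)(0.125) + (6)(0.125) = 3.25
E[W²] = (1)²(0.125) + (2)²(0.25) + (3)²(0.25) + (4)²(0.125) + (5)²(0.125) + (6)²(0.125) = 13
Var(W) = E[W²] − (E[W])² = 13 − (3.25)² = 2.4375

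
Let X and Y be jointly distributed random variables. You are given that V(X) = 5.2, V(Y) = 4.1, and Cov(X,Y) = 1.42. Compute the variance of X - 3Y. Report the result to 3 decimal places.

33.580

V(X - 3Y) = (1)²·V(X) + (-3)²·V(Y) + 2·(1)·(-3)·Cov(X,Y)
= 1·5.2 + 9·4.1 + -6·1.42 = 33.58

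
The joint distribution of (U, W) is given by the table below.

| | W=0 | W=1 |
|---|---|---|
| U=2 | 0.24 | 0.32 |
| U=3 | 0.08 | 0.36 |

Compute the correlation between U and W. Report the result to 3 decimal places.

0.263

E[U] = 2.44,  E[W] = 0.68
E[UW] = 1.72
Cov(U,W) = E[UW] − E[U]E[W] = 1.72 − (2.44)(0.68) = 0.0608
Var(U) = 0.2464,  Var(W) = 0.2176
ρ = 0.0608 / √(0.2464·0.2176) ≈ 0.263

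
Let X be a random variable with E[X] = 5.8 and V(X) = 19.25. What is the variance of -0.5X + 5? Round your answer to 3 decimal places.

V(-0.5X + 5) = (-0.5)²·V(X) = 0.25·19.25 = 4.8125

4.813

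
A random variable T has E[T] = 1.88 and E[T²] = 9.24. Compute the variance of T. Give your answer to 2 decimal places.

Var(T) = 9.24 − (1.88)² = 5.7056

5.71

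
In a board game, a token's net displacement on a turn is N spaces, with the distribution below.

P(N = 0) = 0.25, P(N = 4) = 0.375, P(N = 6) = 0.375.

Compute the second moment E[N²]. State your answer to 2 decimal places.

19.50

E[N²] = (0)²(0.25) + (4)²(0.375) + (6)²(0.375) = 19.5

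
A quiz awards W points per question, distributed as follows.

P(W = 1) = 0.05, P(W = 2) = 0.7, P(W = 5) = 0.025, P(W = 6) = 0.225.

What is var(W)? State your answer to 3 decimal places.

3.019

E[W] = (1)(0.05) + (2)(0.7) + (5)(0.025) + (6)(0.225) = 2.925
E[W²] = (1)²(0.05) + (2)²(0.7) + (5)²(0.025) + (6)²(0.225) = 11.575
var(W) = E[W²] − (E[W])² = 11.575 − (2.925)² = 3.019375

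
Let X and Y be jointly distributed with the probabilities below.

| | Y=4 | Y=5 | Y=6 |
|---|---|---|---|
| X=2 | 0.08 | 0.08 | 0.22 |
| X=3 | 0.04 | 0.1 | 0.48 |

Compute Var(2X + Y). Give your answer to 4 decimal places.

1.7476

E[X] = 2.62,  E[Y] = 5.58,  E[XY] = 14.7
Var(X) = 7.1 − (2.62)² = 0.2356;  Var(Y) = 31.62 − (5.58)² = 0.4836
Cov(X,Y) = 14.7 − (2.62)(5.58) = 0.0804
Var(2X + Y) = (2)²·0.2356 + (1)²·0.4836 + 2·(2)·(1)·0.0804 = 1.7476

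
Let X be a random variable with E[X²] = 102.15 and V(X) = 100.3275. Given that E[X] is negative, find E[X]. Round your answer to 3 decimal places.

(E[X])² = E[X²] − V(X) = 102.15 − 100.3275 = 1.8225
E[X] = −√1.8225 = -1.35

-1.350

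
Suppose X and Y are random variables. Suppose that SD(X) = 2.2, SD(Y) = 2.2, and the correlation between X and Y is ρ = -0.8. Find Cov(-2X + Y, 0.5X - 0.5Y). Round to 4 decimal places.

Var(X) = (2.2)² = 4.84;  Var(Y) = (2.2)² = 4.84
Cov(X,Y) = ρ·SD(X)·SD(Y) = -0.8·2.2·2.2 = -3.872
Cov(-2X + Y, 0.5X - 0.5Y) = (-2)(0.5)Var(X) + (1)(-0.5)Var(Y) + [(-2)(-0.5) + (1)(0.5)]Cov(X,Y)
= -1·4.84 + -0.5·4.84 + 1.5·-3.872 = -13.068

-13.0680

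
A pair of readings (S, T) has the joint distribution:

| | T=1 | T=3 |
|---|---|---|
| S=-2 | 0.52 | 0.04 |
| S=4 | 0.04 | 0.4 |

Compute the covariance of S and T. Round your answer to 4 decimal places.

2.4768

E[S] = 0.64,  E[T] = 1.88
E[ST] = 3.68
Cov(S,T) = E[ST] − E[S]E[T] = 3.68 − (0.64)(1.88) = 2.4768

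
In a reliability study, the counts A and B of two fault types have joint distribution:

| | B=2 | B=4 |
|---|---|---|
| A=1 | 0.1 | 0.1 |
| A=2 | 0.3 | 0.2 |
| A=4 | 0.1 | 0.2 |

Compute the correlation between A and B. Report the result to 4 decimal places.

0.1796

E[A] = 2.4,  E[B] = 3
E[AB] = 7.4
cov(A,B) = E[AB] − E[A]E[B] = 7.4 − (2.4)(3) = 0.2
V(A) = 1.24,  V(B) = 1
ρ = 0.2 / √(1.24·1) ≈ 0.1796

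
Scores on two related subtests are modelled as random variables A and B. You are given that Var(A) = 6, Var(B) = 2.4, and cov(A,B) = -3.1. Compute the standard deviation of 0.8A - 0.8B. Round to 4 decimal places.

Var(0.8A - 0.8B) = (0.8)²·Var(A) + (-0.8)²·Var(B) + 2·(0.8)·(-0.8)·cov(A,B)
= 0.64·6 + 0.64·2.4 + -1.28·-3.1 = 9.344
SD(0.8A - 0.8B) = √9.344 ≈ 3.0568

3.0568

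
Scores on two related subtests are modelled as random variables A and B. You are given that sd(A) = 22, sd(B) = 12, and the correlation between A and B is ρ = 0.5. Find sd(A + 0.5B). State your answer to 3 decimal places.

Var(A) = (22)² = 484;  Var(B) = (12)² = 144
cov(A,B) = ρ·sd(A)·sd(B) = 0.5·22·12 = 132
Var(A + 0.5B) = (1)²·Var(A) + (0.5)²·Var(B) + 2·(1)·(0.5)·cov(A,B)
= 1·484 + 0.25·144 + 1·132 = 652
sd(A + 0.5B) = √652 ≈ 25.534

25.534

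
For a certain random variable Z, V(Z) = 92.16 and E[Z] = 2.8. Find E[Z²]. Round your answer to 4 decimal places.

E[Z²] = V(Z) + (E[Z])² = 92.16 + (2.8)² = 100

100.0000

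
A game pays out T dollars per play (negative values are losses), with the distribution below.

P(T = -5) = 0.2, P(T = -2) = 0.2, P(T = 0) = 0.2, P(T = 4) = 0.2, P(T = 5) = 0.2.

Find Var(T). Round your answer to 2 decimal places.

E[T] = (-5)(0.2) + (-2)(0.2) + (0)(0.2) + (4)(0.2) + (5)(0.2) = 0.4
E[T²] = (-5)²(0.2) + (-2)²(0.2) + (0)²(0.2) + (4)²(0.2) + (5)²(0.2) = 14
Var(T) = E[T²] − (E[T])² = 14 − (0.4)² = 13.84

13.84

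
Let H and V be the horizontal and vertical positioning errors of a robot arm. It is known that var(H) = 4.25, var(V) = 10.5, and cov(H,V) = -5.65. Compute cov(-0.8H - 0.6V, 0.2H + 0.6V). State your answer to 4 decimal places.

cov(-0.8H - 0.6V, 0.2H + 0.6V) = (-0.8)(0.2)var(H) + (-0.6)(0.6)var(V) + [(-0.8)(0.6) + (-0.6)(0.2)]cov(H,V)
= -0.16·4.25 + -0.36·10.5 + -0.6·-5.65 = -1.07

-1.0700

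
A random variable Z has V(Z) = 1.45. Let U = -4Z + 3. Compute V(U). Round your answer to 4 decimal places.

23.2000

V(-4Z + 3) = (-4)²·V(Z) = 16·1.45 = 23.2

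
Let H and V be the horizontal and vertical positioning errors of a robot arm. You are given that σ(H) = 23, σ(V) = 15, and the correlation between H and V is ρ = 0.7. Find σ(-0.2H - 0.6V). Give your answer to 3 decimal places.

var(H) = (23)² = 529;  var(V) = (15)² = 225
cov(H,V) = ρ·σ(H)·σ(V) = 0.7·23·15 = 241.5
var(-0.2H - 0.6V) = (-0.2)²·var(H) + (-0.6)²·var(V) + 2·(-0.2)·(-0.6)·cov(H,V)
= 0.04·529 + 0.36·225 + 0.24·241.5 = 160.12
σ(-0.2H - 0.6V) = √160.12 ≈ 12.654

12.654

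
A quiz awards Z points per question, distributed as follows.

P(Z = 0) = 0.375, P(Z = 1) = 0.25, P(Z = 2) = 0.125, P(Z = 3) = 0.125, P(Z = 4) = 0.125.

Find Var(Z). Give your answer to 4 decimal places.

E[Z] = (0)(0.375) + (1)(0.25) + (2)(0.125) + (3)(0.125) + (4)(0.125) = 1.375
E[Z²] = (0)²(0.375) + (1)²(0.25) + (2)²(0.125) + (3)²(0.125) + (4)²(0.125) = 3.875
Var(Z) = E[Z²] − (E[Z])² = 3.875 − (1.375)² = 1.984375

1.9844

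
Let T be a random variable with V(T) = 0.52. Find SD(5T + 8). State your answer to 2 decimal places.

3.61

V(5T + 8) = (5)²·0.52 = 13
SD(5T + 8) = √13 ≈ 3.61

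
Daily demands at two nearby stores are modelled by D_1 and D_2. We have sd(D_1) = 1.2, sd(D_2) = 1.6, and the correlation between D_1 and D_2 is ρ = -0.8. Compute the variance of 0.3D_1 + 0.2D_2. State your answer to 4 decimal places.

0.0477

Var(D_1) = (1.2)² = 1.44;  Var(D_2) = (1.6)² = 2.56
Cov(D_1,D_2) = ρ·sd(D_1)·sd(D_2) = -0.8·1.2·1.6 = -1.536
Var(0.3D_1 + 0.2D_2) = (0.3)²·Var(D_1) + (0.2)²·Var(D_2) + 2·(0.3)·(0.2)·Cov(D_1,D_2)
= 0.09·1.44 + 0.04·2.56 + 0.12·-1.536 = 0.04768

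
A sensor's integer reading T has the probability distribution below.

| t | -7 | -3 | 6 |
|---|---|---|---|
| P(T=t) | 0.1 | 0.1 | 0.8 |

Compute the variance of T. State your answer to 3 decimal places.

E[T] = (-7)(0.1) + (-3)(0.1) + (6)(0.8) = 3.8
E[T²] = (-7)²(0.1) + (-3)²(0.1) + (6)²(0.8) = 34.6
var(T) = E[T²] − (E[T])² = 34.6 − (3.8)² = 20.16

20.160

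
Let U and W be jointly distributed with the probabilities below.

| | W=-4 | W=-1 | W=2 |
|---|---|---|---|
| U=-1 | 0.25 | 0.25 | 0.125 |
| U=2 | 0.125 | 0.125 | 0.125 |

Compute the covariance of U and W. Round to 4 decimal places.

E[U] = 0.125,  E[W] = -1.375
E[UW] = 0.25
Cov(U,W) = E[UW] − E[U]E[W] = 0.25 − (0.125)(-1.375) = 0.421875

0.4219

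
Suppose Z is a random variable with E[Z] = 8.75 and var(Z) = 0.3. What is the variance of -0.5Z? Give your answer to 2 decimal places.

var(-0.5Z) = (-0.5)²·var(Z) = 0.25·0.3 = 0.075

0.08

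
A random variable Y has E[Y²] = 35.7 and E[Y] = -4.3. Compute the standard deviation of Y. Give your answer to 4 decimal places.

4.1485

V(Y) = 35.7 − (-4.3)² = 17.21
σ(Y) = √17.21 ≈ 4.1485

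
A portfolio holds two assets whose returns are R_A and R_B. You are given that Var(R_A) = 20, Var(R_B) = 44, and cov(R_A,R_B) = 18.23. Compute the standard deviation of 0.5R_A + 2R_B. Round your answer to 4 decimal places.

Var(0.5R_A + 2R_B) = (0.5)²·Var(R_A) + (2)²·Var(R_B) + 2·(0.5)·(2)·cov(R_A,R_B)
= 0.25·20 + 4·44 + 2·18.23 = 217.46
SD(0.5R_A + 2R_B) = √217.46 ≈ 14.7465

14.7465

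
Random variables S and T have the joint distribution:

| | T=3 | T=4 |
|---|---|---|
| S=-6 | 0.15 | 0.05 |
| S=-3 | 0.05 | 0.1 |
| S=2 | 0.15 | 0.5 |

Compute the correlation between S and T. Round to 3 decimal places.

E[S] = -0.35,  E[T] = 3.65
E[ST] = -0.65
Cov(S,T) = E[ST] − E[S]E[T] = -0.65 − (-0.35)(3.65) = 0.6275
Var(S) = 11.0275,  Var(T) = 0.2275
ρ = 0.6275 / √(11.0275·0.2275) ≈ 0.396

0.396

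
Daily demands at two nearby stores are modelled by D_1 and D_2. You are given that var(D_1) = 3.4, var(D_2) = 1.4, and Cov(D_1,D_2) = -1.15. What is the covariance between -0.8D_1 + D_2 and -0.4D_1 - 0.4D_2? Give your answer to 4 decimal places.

Cov(-0.8D_1 + D_2, -0.4D_1 - 0.4D_2) = (-0.8)(-0.4)var(D_1) + (1)(-0.4)var(D_2) + [(-0.8)(-0.4) + (1)(-0.4)]Cov(D_1,D_2)
= 0.32·3.4 + -0.4·1.4 + -0.08·-1.15 = 0.62

0.6200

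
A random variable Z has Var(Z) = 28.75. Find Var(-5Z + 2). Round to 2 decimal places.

Var(-5Z + 2) = (-5)²·Var(Z) = 25·28.75 = 718.75

718.75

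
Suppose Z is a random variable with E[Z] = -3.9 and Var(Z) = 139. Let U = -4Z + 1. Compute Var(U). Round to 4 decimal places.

Var(-4Z + 1) = (-4)²·Var(Z) = 16·139 = 2224

2224.0000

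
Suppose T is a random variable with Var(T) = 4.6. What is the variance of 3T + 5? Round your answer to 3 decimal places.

41.400

Var(3T + 5) = (3)²·Var(T) = 9·4.6 = 41.4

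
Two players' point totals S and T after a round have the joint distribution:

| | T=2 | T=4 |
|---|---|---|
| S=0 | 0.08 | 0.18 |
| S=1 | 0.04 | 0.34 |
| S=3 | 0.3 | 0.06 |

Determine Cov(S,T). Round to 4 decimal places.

E[S] = 1.46,  E[T] = 3.16
E[ST] = 3.96
Cov(S,T) = E[ST] − E[S]E[T] = 3.96 − (1.46)(3.16) = -0.6536

-0.6536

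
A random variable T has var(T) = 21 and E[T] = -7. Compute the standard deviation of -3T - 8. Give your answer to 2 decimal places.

13.75

var(-3T - 8) = (-3)²·21 = 189
SD(-3T - 8) = √189 ≈ 13.75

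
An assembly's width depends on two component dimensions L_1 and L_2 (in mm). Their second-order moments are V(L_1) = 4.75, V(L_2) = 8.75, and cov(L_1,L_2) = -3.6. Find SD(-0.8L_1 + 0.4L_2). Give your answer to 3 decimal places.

2.597

V(-0.8L_1 + 0.4L_2) = (-0.8)²·V(L_1) + (0.4)²·V(L_2) + 2·(-0.8)·(0.4)·cov(L_1,L_2)
= 0.64·4.75 + 0.16·8.75 + -0.64·-3.6 = 6.744
SD(-0.8L_1 + 0.4L_2) = √6.744 ≈ 2.597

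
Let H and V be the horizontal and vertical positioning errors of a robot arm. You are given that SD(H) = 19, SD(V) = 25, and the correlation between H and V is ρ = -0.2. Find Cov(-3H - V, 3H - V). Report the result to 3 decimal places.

var(H) = (19)² = 361;  var(V) = (25)² = 625
Cov(H,V) = ρ·SD(H)·SD(V) = -0.2·19·25 = -95
Cov(-3H - V, 3H - V) = (-3)(3)var(H) + (-1)(-1)var(V) + [(-3)(-1) + (-1)(3)]Cov(H,V)
= -9·361 + 1·625 + 0·-95 = -2624

-2624.000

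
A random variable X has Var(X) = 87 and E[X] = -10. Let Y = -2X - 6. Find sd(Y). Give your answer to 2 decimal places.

Var(-2X - 6) = (-2)²·87 = 348
sd(Y) = √348 ≈ 18.65

18.65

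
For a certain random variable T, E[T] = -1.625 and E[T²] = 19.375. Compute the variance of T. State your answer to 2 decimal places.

Var(T) = 19.375 − (-1.625)² = 16.734375

16.73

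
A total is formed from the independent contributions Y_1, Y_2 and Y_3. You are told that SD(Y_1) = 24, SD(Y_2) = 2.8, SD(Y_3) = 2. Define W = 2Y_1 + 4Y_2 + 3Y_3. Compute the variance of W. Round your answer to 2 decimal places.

var(Y_1) = 576, var(Y_2) = 7.84, var(Y_3) = 4
By independence, var(W) = (2)²var(Y_1) + (4)²var(Y_2) + (3)²var(Y_3)
= (2)²·576 + (4)²·7.84 + (3)²·4 = 2465.44

2465.44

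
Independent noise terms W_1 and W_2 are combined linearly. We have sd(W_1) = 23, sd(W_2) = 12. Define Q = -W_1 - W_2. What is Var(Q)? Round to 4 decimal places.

Var(W_1) = 529, Var(W_2) = 144
By independence, Var(Q) = (-1)²Var(W_1) + (-1)²Var(W_2)
= (-1)²·529 + (-1)²·144 = 673

673.0000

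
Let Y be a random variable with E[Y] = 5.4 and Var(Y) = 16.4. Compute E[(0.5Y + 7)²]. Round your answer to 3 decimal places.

E[0.5Y + 7] = 0.5·5.4 + 7 = 9.7
Var(0.5Y + 7) = (0.5)²·16.4 = 4.1
E[(0.5Y + 7)²] = Var((0.5Y + 7)) + (E[(0.5Y + 7)])² = 4.1 + (9.7)² = 98.19

98.190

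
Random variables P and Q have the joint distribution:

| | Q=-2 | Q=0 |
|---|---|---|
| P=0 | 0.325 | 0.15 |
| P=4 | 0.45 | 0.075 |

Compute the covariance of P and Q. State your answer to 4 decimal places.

E[P] = 2.1,  E[Q] = -1.55
E[PQ] = -3.6
cov(P,Q) = E[PQ] − E[P]E[Q] = -3.6 − (2.1)(-1.55) = -0.345

-0.3450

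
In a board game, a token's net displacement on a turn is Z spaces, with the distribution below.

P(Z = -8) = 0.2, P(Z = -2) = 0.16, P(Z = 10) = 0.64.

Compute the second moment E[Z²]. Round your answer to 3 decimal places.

77.440

E[Z²] = (-8)²(0.2) + (-2)²(0.16) + (10)²(0.64) = 77.44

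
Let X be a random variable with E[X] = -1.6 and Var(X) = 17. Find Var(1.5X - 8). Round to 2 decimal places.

38.25

Var(1.5X - 8) = (1.5)²·Var(X) = 2.25·17 = 38.25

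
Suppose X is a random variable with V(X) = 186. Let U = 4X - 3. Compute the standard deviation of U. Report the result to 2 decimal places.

V(4X - 3) = (4)²·186 = 2976
sd(U) = √2976 ≈ 54.55

54.55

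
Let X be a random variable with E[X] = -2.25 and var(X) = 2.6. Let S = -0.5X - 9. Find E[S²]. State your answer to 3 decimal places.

E[-0.5X - 9] = -0.5·-2.25 − 9 = -7.875
var(-0.5X - 9) = (-0.5)²·2.6 = 0.65
E[S²] = var(S) + (E[S])² = 0.65 + (-7.875)² = 62.665625

62.666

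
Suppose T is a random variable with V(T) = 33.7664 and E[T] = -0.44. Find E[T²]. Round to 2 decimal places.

E[T²] = V(T) + (E[T])² = 33.7664 + (-0.44)² = 33.96

33.96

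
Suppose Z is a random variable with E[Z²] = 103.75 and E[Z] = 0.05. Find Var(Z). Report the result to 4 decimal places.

103.7475

Var(Z) = 103.75 − (0.05)² = 103.7475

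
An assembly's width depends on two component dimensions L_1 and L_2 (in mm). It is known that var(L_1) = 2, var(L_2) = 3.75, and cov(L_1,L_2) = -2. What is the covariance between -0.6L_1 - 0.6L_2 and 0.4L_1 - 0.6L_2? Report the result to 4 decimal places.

0.6300

cov(-0.6L_1 - 0.6L_2, 0.4L_1 - 0.6L_2) = (-0.6)(0.4)var(L_1) + (-0.6)(-0.6)var(L_2) + [(-0.6)(-0.6) + (-0.6)(0.4)]cov(L_1,L_2)
= -0.24·2 + 0.36·3.75 + 0.12·-2 = 0.63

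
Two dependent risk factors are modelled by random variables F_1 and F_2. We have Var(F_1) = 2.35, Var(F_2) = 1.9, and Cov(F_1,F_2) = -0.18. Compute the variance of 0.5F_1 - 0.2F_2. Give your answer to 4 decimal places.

Var(0.5F_1 - 0.2F_2) = (0.5)²·Var(F_1) + (-0.2)²·Var(F_2) + 2·(0.5)·(-0.2)·Cov(F_1,F_2)
= 0.25·2.35 + 0.04·1.9 + -0.2·-0.18 = 0.6995

0.6995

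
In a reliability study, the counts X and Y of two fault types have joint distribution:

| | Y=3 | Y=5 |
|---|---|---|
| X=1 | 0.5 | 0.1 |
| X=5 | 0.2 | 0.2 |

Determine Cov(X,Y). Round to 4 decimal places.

E[X] = 2.6,  E[Y] = 3.6
E[XY] = 10
Cov(X,Y) = E[XY] − E[X]E[Y] = 10 − (2.6)(3.6) = 0.64

0.6400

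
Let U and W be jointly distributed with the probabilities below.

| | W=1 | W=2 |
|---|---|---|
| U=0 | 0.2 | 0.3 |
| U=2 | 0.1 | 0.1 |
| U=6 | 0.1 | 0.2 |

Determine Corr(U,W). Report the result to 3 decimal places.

0.063

E[U] = 2.2,  E[W] = 1.6
E[UW] = 3.6
Cov(U,W) = E[UW] − E[U]E[W] = 3.6 − (2.2)(1.6) = 0.08
Var(U) = 6.76,  Var(W) = 0.24
ρ = 0.08 / √(6.76·0.24) ≈ 0.063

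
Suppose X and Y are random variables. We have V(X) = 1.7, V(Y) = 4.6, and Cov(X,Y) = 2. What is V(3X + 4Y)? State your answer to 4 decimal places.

136.9000

V(3X + 4Y) = (3)²·V(X) + (4)²·V(Y) + 2·(3)·(4)·Cov(X,Y)
= 9·1.7 + 16·4.6 + 24·2 = 136.9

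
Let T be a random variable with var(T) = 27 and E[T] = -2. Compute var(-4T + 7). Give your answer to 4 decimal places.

432.0000

var(-4T + 7) = (-4)²·var(T) = 16·27 = 432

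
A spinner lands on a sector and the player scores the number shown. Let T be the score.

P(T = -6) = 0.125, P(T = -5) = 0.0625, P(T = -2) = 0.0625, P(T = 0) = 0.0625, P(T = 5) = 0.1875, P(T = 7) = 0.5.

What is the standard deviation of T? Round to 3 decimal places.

E[T] = (-6)(0.125) + (-5)(0.0625) + (-2)(0.0625) + (0)(0.0625) + (5)(0.1875) + (7)(0.5) = 3.25
E[T²] = (-6)²(0.125) + (-5)²(0.0625) + (-2)²(0.0625) + (0)²(0.0625) + (5)²(0.1875) + (7)²(0.5) = 35.5
var(T) = E[T²] − (E[T])² = 35.5 − (3.25)² = 24.9375
sd(T) = √24.9375 ≈ 4.994

4.994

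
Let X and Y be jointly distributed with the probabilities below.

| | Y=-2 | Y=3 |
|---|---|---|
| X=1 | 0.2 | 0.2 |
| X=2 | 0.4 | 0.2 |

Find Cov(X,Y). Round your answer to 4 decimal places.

E[X] = 1.6,  E[Y] = 0
E[XY] = -0.2
Cov(X,Y) = E[XY] − E[X]E[Y] = -0.2 − (1.6)(0) = -0.2

-0.2000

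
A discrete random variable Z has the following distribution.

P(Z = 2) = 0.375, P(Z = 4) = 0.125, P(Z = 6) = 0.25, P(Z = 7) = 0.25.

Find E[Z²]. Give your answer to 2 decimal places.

E[Z²] = (2)²(0.375) + (4)²(0.125) + (6)²(0.25) + (7)²(0.25) = 24.75

24.75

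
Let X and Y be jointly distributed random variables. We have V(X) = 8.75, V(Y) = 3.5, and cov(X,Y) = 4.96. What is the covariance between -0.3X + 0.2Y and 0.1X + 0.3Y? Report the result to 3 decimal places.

cov(-0.3X + 0.2Y, 0.1X + 0.3Y) = (-0.3)(0.1)V(X) + (0.2)(0.3)V(Y) + [(-0.3)(0.3) + (0.2)(0.1)]cov(X,Y)
= -0.03·8.75 + 0.06·3.5 + -0.07·4.96 = -0.3997

-0.400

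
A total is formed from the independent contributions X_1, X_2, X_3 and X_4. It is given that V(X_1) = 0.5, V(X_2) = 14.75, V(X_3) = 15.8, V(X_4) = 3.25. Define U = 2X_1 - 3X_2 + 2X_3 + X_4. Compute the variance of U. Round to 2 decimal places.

By independence, V(U) = (2)²V(X_1) + (-3)²V(X_2) + (2)²V(X_3) + (1)²V(X_4)
= (2)²·0.5 + (-3)²·14.75 + (2)²·15.8 + (1)²·3.25 = 201.2

201.20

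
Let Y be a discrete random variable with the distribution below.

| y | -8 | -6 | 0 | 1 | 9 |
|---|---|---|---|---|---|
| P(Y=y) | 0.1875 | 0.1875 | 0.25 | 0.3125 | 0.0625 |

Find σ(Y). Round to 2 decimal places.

4.59

E[Y] = (-8)(0.1875) + (-6)(0.1875) + (0)(0.25) + (1)(0.3125) + (9)(0.0625) = -1.75
E[Y²] = (-8)²(0.1875) + (-6)²(0.1875) + (0)²(0.25) + (1)²(0.3125) + (9)²(0.0625) = 24.125
V(Y) = E[Y²] − (E[Y])² = 24.125 − (-1.75)² = 21.0625
σ(Y) = √21.0625 ≈ 4.59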